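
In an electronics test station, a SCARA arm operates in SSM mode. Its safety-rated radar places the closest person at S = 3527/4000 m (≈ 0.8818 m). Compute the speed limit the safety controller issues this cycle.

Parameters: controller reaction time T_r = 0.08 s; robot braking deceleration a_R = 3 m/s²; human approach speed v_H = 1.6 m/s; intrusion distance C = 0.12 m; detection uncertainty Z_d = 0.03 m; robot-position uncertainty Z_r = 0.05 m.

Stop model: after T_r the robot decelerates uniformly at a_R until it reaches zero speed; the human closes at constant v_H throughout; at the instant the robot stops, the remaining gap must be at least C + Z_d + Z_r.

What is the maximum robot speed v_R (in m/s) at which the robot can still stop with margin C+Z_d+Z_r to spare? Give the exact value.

at the boundary: (1/6)·v² + (46/75)·v + (-443/800) = 0
  disc = (46/75)² − 4·(1/6)·(-443/800) = 67081/90000 ; √disc = 259/300
  v_R = (−(46/75) + 259/300) / (2·(1/6)) = 3/4 m/s
check:
T_s = v_R/a_R = (3/4)/3 = 0.2500 s
robot in T_r: 0.7500·0.0800 = 0.0600 m
braking distance = 0.7500²/(2·3.0000) = 0.0938 m
person approaches 1.6000·(0.0800+0.2500) = 0.5280 m
margins: 0.1200+0.0300+0.0500 = 0.2000 m
sum ≈ 0.0600+0.0938+0.5280+0.2000 ≈ 0.8818 m = S ✓

v_R_max = 3/4 m/s = 0.7500 m/s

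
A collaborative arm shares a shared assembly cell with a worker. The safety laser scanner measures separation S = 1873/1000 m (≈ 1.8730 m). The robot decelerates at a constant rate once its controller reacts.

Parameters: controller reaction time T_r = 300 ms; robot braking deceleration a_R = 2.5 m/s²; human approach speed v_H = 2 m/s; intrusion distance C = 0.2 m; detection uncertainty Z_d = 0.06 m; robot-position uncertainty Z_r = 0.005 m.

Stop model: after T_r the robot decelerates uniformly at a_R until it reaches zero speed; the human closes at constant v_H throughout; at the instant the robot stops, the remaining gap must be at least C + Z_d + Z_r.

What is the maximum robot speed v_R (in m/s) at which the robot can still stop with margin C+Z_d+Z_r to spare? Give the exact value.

v_R_max = 4/5 m/s = 0.8000 m/s

quadratic (1/5)·v² + (11/10)·v + (-126/125) = 0
  disc = (11/10)² − 4·(1/5)·(-126/125) = 5041/2500 ; √disc = 71/50
  v_R = (−(11/10) + 71/50) / (2·(1/5)) = 4/5 m/s
check:
braking lasts T_s = (4/5)/(5/2) = 0.3200 s
reaction-phase robot travel = 0.8000·0.3000 = 0.2400 m
robot covers 0.8000·0.3200 − ½·2.5000·0.3200² = 0.1280 m while stopping
human over T_r+T_s: 2.0000·(0.3000+0.3200) = 1.2400 m
C+Z_d+Z_r = 0.2000+0.0600+0.0050 = 0.2650 m
sum ≈ 0.2400+0.1280+1.2400+0.2650 ≈ 1.8730 m = S ✓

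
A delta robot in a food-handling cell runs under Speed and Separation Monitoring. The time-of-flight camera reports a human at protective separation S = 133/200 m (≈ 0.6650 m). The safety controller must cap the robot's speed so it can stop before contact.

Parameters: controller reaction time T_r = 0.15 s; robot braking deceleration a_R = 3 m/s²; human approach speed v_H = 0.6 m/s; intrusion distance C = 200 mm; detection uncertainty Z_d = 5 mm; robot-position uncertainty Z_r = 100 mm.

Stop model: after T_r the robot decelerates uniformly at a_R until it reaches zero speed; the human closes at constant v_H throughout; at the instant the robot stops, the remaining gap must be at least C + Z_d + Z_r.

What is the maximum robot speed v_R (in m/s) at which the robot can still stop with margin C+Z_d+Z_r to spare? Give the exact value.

collect terms ⇒ (1/6)·v_R² + (7/20)·v_R + (-27/100) = 0
  disc = (7/20)² − 4·(1/6)·(-27/100) = 121/400 ; √disc = 11/20
  v_R = (−(7/20) + 11/20) / (2·(1/6)) = 3/5 m/s
check:
T_s = v_R/a_R = (3/5)/3 = 0.2000 s
robot covers v_R·T_r = 0.6000·0.1500 = 0.0900 m before braking
robot under decel: 0.6000²/(2·3.0000) = 0.0600 m
human over T_r+T_s: 0.6000·(0.1500+0.2000) = 0.2100 m
C+Z_d+Z_r = 0.2000+0.0050+0.1000 = 0.3050 m
sum ≈ 0.0900+0.0600+0.2100+0.3050 ≈ 0.6650 m = S ✓

v_R_max = 3/5 m/s = 0.6000 m/s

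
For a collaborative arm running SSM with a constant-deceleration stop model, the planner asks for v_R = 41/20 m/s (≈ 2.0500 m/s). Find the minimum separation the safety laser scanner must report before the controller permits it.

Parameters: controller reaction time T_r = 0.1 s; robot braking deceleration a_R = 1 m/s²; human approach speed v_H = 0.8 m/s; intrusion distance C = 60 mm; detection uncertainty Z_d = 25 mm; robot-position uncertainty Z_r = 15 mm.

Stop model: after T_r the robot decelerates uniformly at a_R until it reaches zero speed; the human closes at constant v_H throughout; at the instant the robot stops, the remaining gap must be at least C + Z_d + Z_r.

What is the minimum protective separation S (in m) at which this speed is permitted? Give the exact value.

S_min = 3301/800 m = 4.1262 m

T_s = v_R/a_R = (41/20)/1 = 2.0500 s
robot covers v_R·T_r = 2.0500·0.1000 = 0.2050 m before braking
robot under decel: 2.0500²/(2·1.0000) = 2.1012 m
person approaches 0.8000·(0.1000+2.0500) = 1.7200 m
margins: 0.0600+0.0250+0.0150 = 0.1000 m
S_min ≈ 0.2050+2.1012+1.7200+0.1000  ⇒  S_min = 3301/800 m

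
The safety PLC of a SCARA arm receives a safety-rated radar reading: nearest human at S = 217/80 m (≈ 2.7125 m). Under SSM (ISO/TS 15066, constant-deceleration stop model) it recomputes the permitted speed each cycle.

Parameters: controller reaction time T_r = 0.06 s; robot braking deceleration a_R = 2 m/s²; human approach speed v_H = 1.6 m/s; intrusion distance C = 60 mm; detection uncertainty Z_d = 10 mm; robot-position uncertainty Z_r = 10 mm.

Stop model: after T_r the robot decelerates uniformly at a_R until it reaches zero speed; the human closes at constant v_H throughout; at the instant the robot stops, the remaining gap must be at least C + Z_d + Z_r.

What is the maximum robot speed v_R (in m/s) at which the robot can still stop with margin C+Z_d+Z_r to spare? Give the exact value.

v_R_max = 19/10 m/s = 1.9000 m/s

at the boundary: (1/4)·v² + (43/50)·v + (-5073/2000) = 0
  disc = (43/50)² − 4·(1/4)·(-5073/2000) = 32761/10000 ; √disc = 181/100
  v_R = (−(43/50) + 181/100) / (2·(1/4)) = 19/10 m/s
check:
T_s = v_R/a_R = (19/10)/2 = 0.9500 s
robot covers v_R·T_r = 1.9000·0.0600 = 0.1140 m before braking
braking distance = 1.9000²/(2·2.0000) = 0.9025 m
human closes 1.6000·1.0100 = 1.6160 m
residual clearance needed = 0.0600+0.0100+0.0100 = 0.0800 m
sum ≈ 0.1140+0.9025+1.6160+0.0800 ≈ 2.7125 m = S ✓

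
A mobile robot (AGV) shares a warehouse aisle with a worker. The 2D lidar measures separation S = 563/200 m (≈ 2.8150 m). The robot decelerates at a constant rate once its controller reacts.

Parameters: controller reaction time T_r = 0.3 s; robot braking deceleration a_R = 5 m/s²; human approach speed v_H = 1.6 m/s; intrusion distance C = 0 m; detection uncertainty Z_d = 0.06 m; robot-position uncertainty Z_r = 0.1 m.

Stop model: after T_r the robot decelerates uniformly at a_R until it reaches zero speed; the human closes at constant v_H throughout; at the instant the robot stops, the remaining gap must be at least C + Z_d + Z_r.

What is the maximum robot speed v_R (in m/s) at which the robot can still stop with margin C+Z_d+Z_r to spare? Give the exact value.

v_R_max = 5/2 m/s = 2.5000 m/s

collect terms ⇒ (1/10)·v_R² + (31/50)·v_R + (-87/40) = 0
  disc = (31/50)² − 4·(1/10)·(-87/40) = 784/625 ; √disc = 28/25
  v_R = (−(31/50) + 28/25) / (2·(1/10)) = 5/2 m/s
check:
stop time T_s = (5/2)/5 = 0.5000 s
reaction-phase robot travel = 2.5000·0.3000 = 0.7500 m
robot under decel: 2.5000²/(2·5.0000) = 0.6250 m
human over T_r+T_s: 1.6000·(0.3000+0.5000) = 1.2800 m
margins: 0.0000+0.0600+0.1000 = 0.1600 m
sum ≈ 0.7500+0.6250+1.2800+0.1600 ≈ 2.8150 m = S ✓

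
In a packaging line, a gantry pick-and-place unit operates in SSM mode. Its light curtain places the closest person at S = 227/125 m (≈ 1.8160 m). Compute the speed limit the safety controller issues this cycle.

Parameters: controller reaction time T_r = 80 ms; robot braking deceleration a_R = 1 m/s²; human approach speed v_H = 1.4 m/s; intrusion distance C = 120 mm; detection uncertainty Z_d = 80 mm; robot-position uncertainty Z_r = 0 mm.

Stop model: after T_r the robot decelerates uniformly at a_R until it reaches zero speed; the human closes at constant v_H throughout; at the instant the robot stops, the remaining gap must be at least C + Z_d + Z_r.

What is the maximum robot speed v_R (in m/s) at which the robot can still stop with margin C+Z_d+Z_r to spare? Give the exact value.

collect terms ⇒ (1/2)·v_R² + (37/25)·v_R + (-188/125) = 0
  disc = (37/25)² − 4·(1/2)·(-188/125) = 3249/625 ; √disc = 57/25
  v_R = (−(37/25) + 57/25) / (2·(1/2)) = 4/5 m/s
check:
T_s = v_R/a_R = (4/5)/1 = 0.8000 s
robot covers v_R·T_r = 0.8000·0.0800 = 0.0640 m before braking
robot under decel: 0.8000²/(2·1.0000) = 0.3200 m
person approaches 1.4000·(0.0800+0.8000) = 1.2320 m
residual clearance needed = 0.1200+0.0800+0.0000 = 0.2000 m
sum ≈ 0.0640+0.3200+1.2320+0.2000 ≈ 1.8160 m = S ✓

v_R_max = 4/5 m/s = 0.8000 m/s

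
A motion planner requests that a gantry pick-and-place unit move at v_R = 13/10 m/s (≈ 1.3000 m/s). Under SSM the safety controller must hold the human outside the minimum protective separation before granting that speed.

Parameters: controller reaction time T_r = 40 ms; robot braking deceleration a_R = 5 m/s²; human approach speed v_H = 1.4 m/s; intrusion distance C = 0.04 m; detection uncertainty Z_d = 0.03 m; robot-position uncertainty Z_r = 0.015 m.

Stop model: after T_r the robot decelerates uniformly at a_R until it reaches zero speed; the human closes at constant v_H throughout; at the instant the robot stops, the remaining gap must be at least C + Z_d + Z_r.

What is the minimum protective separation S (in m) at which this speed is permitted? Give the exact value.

braking lasts T_s = (13/10)/5 = 0.2600 s
reaction-phase robot travel = 1.3000·0.0400 = 0.0520 m
robot under decel: 1.3000²/(2·5.0000) = 0.1690 m
human over T_r+T_s: 1.4000·(0.0400+0.2600) = 0.4200 m
margins: 0.0400+0.0300+0.0150 = 0.0850 m
S_min ≈ 0.0520+0.1690+0.4200+0.0850  ⇒  S_min = 363/500 m

S_min = 363/500 m = 0.7260 m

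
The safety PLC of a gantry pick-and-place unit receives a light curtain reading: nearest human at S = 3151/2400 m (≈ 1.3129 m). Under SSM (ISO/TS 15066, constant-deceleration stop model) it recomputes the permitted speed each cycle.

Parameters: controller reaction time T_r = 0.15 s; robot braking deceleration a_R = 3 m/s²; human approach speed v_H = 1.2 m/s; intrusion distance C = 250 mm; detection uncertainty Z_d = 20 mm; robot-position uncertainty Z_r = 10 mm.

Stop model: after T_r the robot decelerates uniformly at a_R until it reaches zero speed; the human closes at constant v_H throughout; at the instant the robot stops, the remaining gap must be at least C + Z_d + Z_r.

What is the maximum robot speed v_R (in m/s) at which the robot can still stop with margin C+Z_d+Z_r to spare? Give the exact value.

v_R_max = 23/20 m/s = 1.1500 m/s

collect terms ⇒ (1/6)·v_R² + (11/20)·v_R + (-2047/2400) = 0
  disc = (11/20)² − 4·(1/6)·(-2047/2400) = 196/225 ; √disc = 14/15
  v_R = (−(11/20) + 14/15) / (2·(1/6)) = 23/20 m/s
check:
T_s = v_R/a_R = (23/20)/3 = 0.3833 s
robot in T_r: 1.1500·0.1500 = 0.1725 m
robot covers 1.1500·0.3833 − ½·3.0000·0.3833² = 0.2204 m while stopping
person approaches 1.2000·(0.1500+0.3833) = 0.6400 m
C+Z_d+Z_r = 0.2500+0.0200+0.0100 = 0.2800 m
sum ≈ 0.1725+0.2204+0.6400+0.2800 ≈ 1.3129 m = S ✓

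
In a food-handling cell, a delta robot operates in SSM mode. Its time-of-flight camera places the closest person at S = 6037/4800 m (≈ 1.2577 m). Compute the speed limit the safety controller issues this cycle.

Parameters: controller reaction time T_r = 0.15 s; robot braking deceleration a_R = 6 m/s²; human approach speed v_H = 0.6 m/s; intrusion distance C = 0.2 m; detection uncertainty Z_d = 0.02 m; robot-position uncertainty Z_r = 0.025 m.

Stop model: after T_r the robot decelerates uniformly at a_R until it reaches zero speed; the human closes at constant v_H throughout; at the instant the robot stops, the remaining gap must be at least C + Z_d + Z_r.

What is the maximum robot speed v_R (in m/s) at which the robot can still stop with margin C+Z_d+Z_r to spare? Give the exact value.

at the boundary: (1/12)·v² + (1/4)·v + (-4429/4800) = 0
  disc = (1/4)² − 4·(1/12)·(-4429/4800) = 5329/14400 ; √disc = 73/120
  v_R = (−(1/4) + 73/120) / (2·(1/12)) = 43/20 m/s
check:
braking lasts T_s = (43/20)/6 = 0.3583 s
robot covers v_R·T_r = 2.1500·0.1500 = 0.3225 m before braking
braking distance = 2.1500²/(2·6.0000) = 0.3852 m
human closes 0.6000·0.5083 = 0.3050 m
C+Z_d+Z_r = 0.2000+0.0200+0.0250 = 0.2450 m
sum ≈ 0.3225+0.3852+0.3050+0.2450 ≈ 1.2577 m = S ✓

v_R_max = 43/20 m/s = 2.1500 m/s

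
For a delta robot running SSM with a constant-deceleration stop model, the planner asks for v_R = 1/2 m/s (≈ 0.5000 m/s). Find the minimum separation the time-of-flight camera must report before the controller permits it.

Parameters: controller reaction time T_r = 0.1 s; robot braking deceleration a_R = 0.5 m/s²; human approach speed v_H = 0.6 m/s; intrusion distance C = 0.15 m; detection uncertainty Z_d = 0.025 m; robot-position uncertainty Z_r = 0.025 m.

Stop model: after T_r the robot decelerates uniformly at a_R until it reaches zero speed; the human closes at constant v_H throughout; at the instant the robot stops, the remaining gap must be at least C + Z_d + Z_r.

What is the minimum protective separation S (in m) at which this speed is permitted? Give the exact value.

T_s = v_R/a_R = (1/2)/(1/2) = 1.0000 s
robot in T_r: 0.5000·0.1000 = 0.0500 m
braking distance = 0.5000²/(2·0.5000) = 0.2500 m
human over T_r+T_s: 0.6000·(0.1000+1.0000) = 0.6600 m
margins: 0.1500+0.0250+0.0250 = 0.2000 m
S_min ≈ 0.0500+0.2500+0.6600+0.2000  ⇒  S_min = 29/25 m

S_min = 29/25 m = 1.1600 m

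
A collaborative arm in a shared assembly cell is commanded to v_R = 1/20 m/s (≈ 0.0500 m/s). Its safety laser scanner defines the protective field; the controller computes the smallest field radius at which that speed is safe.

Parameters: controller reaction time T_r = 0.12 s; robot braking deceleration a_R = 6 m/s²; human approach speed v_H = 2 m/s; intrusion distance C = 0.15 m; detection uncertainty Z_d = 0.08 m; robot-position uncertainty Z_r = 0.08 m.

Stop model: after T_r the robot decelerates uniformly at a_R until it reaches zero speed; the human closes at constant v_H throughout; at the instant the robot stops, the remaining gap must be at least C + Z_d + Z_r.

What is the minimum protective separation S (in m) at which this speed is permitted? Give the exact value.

T_s = v_R/a_R = (1/20)/6 = 0.0083 s
robot in T_r: 0.0500·0.1200 = 0.0060 m
braking distance = 0.0500²/(2·6.0000) = 0.0002 m
human over T_r+T_s: 2.0000·(0.1200+0.0083) = 0.2567 m
residual clearance needed = 0.1500+0.0800+0.0800 = 0.3100 m
S_min ≈ 0.0060+0.0002+0.2567+0.3100  ⇒  S_min = 4583/8000 m

S_min = 4583/8000 m = 0.5729 m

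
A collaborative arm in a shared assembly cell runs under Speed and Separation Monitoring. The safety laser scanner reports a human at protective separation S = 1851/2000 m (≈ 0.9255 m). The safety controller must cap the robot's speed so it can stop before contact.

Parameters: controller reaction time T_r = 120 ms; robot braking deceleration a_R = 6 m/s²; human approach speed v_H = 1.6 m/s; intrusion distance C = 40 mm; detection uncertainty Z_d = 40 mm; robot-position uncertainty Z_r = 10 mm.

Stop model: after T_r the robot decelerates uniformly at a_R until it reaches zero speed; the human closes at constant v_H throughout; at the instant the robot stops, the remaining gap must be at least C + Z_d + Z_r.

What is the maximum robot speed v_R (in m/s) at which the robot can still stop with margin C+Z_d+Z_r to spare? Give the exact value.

v_R_max = 13/10 m/s = 1.3000 m/s

collect terms ⇒ (1/12)·v_R² + (29/75)·v_R + (-1287/2000) = 0
  disc = (29/75)² − 4·(1/12)·(-1287/2000) = 32761/90000 ; √disc = 181/300
  v_R = (−(29/75) + 181/300) / (2·(1/12)) = 13/10 m/s
check:
stop time T_s = (13/10)/6 = 0.2167 s
robot covers v_R·T_r = 1.3000·0.1200 = 0.1560 m before braking
braking distance = 1.3000²/(2·6.0000) = 0.1408 m
person approaches 1.6000·(0.1200+0.2167) = 0.5387 m
residual clearance needed = 0.0400+0.0400+0.0100 = 0.0900 m
sum ≈ 0.1560+0.1408+0.5387+0.0900 ≈ 0.9255 m = S ✓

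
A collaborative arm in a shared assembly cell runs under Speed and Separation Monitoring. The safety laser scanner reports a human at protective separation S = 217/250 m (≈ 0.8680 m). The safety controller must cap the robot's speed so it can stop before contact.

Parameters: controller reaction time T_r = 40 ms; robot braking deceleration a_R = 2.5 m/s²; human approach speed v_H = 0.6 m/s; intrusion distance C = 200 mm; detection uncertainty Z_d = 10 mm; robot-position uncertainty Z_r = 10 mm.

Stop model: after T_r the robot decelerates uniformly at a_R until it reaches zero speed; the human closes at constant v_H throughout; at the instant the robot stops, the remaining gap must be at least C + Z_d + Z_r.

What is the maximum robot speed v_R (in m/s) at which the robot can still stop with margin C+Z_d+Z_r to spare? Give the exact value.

quadratic (1/5)·v² + (7/25)·v + (-78/125) = 0
  disc = (7/25)² − 4·(1/5)·(-78/125) = 361/625 ; √disc = 19/25
  v_R = (−(7/25) + 19/25) / (2·(1/5)) = 6/5 m/s
check:
stop time T_s = (6/5)/(5/2) = 0.4800 s
robot in T_r: 1.2000·0.0400 = 0.0480 m
robot covers 1.2000·0.4800 − ½·2.5000·0.4800² = 0.2880 m while stopping
person approaches 0.6000·(0.0400+0.4800) = 0.3120 m
residual clearance needed = 0.2000+0.0100+0.0100 = 0.2200 m
sum ≈ 0.0480+0.2880+0.3120+0.2200 ≈ 0.8680 m = S ✓

v_R_max = 6/5 m/s = 1.2000 m/s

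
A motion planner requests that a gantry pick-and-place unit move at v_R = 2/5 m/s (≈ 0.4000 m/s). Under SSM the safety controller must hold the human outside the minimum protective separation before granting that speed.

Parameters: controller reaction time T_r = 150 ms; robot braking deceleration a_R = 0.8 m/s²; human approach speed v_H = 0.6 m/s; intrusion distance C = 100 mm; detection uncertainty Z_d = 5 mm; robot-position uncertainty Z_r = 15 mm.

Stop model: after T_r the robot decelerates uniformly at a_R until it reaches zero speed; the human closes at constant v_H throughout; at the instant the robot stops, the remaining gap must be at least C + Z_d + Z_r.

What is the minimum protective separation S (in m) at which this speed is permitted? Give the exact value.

S_min = 67/100 m = 0.6700 m

braking lasts T_s = (2/5)/(4/5) = 0.5000 s
reaction-phase robot travel = 0.4000·0.1500 = 0.0600 m
robot under decel: 0.4000²/(2·0.8000) = 0.1000 m
human over T_r+T_s: 0.6000·(0.1500+0.5000) = 0.3900 m
C+Z_d+Z_r = 0.1000+0.0050+0.0150 = 0.1200 m
S_min ≈ 0.0600+0.1000+0.3900+0.1200  ⇒  S_min = 67/100 m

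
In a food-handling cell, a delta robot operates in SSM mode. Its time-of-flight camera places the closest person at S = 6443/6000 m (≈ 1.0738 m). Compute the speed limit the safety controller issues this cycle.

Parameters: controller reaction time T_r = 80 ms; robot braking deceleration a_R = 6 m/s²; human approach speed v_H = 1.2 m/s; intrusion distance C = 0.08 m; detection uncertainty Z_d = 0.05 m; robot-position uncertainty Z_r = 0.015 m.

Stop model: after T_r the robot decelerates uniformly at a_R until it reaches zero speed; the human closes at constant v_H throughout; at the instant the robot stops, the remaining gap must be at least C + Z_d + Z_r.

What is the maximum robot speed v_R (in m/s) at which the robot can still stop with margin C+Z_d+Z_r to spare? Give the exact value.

quadratic (1/12)·v² + (7/25)·v + (-4997/6000) = 0
  disc = (7/25)² − 4·(1/12)·(-4997/6000) = 32041/90000 ; √disc = 179/300
  v_R = (−(7/25) + 179/300) / (2·(1/12)) = 19/10 m/s
check:
T_s = v_R/a_R = (19/10)/6 = 0.3167 s
robot in T_r: 1.9000·0.0800 = 0.1520 m
robot covers 1.9000·0.3167 − ½·6.0000·0.3167² = 0.3008 m while stopping
human over T_r+T_s: 1.2000·(0.0800+0.3167) = 0.4760 m
margins: 0.0800+0.0500+0.0150 = 0.1450 m
sum ≈ 0.1520+0.3008+0.4760+0.1450 ≈ 1.0738 m = S ✓

v_R_max = 19/10 m/s = 1.9000 m/s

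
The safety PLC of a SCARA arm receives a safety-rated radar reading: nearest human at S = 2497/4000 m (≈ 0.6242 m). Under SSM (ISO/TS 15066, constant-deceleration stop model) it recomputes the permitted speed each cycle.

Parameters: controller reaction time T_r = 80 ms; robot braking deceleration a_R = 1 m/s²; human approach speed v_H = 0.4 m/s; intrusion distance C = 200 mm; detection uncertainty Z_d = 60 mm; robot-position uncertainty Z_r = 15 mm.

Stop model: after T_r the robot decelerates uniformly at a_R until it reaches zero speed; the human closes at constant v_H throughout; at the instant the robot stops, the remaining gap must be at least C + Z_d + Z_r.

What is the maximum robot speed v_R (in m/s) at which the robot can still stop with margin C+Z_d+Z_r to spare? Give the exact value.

v_R_max = 9/20 m/s = 0.4500 m/s

at the boundary: (1/2)·v² + (12/25)·v + (-1269/4000) = 0
  disc = (12/25)² − 4·(1/2)·(-1269/4000) = 8649/10000 ; √disc = 93/100
  v_R = (−(12/25) + 93/100) / (2·(1/2)) = 9/20 m/s
check:
braking lasts T_s = (9/20)/1 = 0.4500 s
robot in T_r: 0.4500·0.0800 = 0.0360 m
robot covers 0.4500·0.4500 − ½·1.0000·0.4500² = 0.1013 m while stopping
person approaches 0.4000·(0.0800+0.4500) = 0.2120 m
C+Z_d+Z_r = 0.2000+0.0600+0.0150 = 0.2750 m
sum ≈ 0.0360+0.1013+0.2120+0.2750 ≈ 0.6242 m = S ✓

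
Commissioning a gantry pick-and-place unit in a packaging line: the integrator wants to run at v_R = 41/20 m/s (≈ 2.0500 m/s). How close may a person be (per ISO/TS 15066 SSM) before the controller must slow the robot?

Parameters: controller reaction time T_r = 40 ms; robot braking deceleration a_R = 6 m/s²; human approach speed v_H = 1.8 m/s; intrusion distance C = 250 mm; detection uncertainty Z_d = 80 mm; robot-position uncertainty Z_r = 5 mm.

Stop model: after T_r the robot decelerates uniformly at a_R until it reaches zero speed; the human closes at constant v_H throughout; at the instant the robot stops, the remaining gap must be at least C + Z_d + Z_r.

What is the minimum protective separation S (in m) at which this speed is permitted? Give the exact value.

S_min = 34901/24000 m = 1.4542 m

stop time T_s = (41/20)/6 = 0.3417 s
robot in T_r: 2.0500·0.0400 = 0.0820 m
robot under decel: 2.0500²/(2·6.0000) = 0.3502 m
human over T_r+T_s: 1.8000·(0.0400+0.3417) = 0.6870 m
C+Z_d+Z_r = 0.2500+0.0800+0.0050 = 0.3350 m
S_min ≈ 0.0820+0.3502+0.6870+0.3350  ⇒  S_min = 34901/24000 m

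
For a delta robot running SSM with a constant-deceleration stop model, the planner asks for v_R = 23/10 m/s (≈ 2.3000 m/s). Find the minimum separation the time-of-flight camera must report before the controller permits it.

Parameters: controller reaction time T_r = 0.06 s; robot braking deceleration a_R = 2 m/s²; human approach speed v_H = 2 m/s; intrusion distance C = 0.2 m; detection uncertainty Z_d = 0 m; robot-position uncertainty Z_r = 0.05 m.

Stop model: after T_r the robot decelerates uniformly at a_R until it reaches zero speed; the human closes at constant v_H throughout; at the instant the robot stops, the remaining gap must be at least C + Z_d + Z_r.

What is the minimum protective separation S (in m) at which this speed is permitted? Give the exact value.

stop time T_s = (23/10)/2 = 1.1500 s
robot covers v_R·T_r = 2.3000·0.0600 = 0.1380 m before braking
braking distance = 2.3000²/(2·2.0000) = 1.3225 m
human closes 2.0000·1.2100 = 2.4200 m
C+Z_d+Z_r = 0.2000+0.0000+0.0500 = 0.2500 m
S_min ≈ 0.1380+1.3225+2.4200+0.2500  ⇒  S_min = 8261/2000 m

S_min = 8261/2000 m = 4.1305 m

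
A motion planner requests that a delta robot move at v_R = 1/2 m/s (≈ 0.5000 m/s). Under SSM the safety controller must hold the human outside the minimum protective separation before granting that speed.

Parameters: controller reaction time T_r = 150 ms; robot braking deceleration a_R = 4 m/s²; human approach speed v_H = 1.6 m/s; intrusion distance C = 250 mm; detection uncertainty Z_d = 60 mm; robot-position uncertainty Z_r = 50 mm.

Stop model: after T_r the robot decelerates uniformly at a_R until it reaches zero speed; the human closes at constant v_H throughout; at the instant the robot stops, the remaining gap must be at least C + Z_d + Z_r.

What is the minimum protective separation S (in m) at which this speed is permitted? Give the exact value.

S_min = 29/32 m = 0.9062 m

T_s = v_R/a_R = (1/2)/4 = 0.1250 s
robot in T_r: 0.5000·0.1500 = 0.0750 m
braking distance = 0.5000²/(2·4.0000) = 0.0312 m
human over T_r+T_s: 1.6000·(0.1500+0.1250) = 0.4400 m
margins: 0.2500+0.0600+0.0500 = 0.3600 m
S_min ≈ 0.0750+0.0312+0.4400+0.3600  ⇒  S_min = 29/32 m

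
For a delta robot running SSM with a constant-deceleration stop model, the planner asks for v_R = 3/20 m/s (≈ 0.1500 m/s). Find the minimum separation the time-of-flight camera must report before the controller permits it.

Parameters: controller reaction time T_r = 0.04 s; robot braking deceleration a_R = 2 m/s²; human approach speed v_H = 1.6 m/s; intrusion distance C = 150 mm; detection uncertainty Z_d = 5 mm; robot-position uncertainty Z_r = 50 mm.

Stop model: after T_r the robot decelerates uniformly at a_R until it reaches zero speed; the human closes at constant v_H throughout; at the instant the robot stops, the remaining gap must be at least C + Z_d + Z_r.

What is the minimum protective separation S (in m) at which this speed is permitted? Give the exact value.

T_s = v_R/a_R = (3/20)/2 = 0.0750 s
robot in T_r: 0.1500·0.0400 = 0.0060 m
braking distance = 0.1500²/(2·2.0000) = 0.0056 m
human over T_r+T_s: 1.6000·(0.0400+0.0750) = 0.1840 m
residual clearance needed = 0.1500+0.0050+0.0500 = 0.2050 m
S_min ≈ 0.0060+0.0056+0.1840+0.2050  ⇒  S_min = 641/1600 m

S_min = 641/1600 m = 0.4006 m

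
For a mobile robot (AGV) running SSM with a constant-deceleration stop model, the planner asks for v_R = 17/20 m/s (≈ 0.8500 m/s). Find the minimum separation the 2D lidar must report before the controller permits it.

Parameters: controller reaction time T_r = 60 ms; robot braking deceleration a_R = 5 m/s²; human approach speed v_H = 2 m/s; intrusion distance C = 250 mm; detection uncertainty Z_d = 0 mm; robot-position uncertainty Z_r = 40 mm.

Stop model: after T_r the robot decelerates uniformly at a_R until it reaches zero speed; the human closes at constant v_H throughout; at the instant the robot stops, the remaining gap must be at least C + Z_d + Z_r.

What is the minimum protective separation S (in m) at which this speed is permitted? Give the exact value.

S_min = 3493/4000 m = 0.8732 m

braking lasts T_s = (17/20)/5 = 0.1700 s
reaction-phase robot travel = 0.8500·0.0600 = 0.0510 m
braking distance = 0.8500²/(2·5.0000) = 0.0722 m
human closes 2.0000·0.2300 = 0.4600 m
residual clearance needed = 0.2500+0.0000+0.0400 = 0.2900 m
S_min ≈ 0.0510+0.0722+0.4600+0.2900  ⇒  S_min = 3493/4000 m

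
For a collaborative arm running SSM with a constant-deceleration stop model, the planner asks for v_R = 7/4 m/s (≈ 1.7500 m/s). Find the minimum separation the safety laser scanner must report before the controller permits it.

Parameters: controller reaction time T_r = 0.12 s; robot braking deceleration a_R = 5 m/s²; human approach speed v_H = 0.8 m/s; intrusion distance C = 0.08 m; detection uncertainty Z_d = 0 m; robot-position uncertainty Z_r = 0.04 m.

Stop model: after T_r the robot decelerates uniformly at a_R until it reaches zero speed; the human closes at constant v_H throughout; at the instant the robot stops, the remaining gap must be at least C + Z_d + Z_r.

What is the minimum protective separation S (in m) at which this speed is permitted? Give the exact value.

S_min = 4049/4000 m = 1.0123 m

stop time T_s = (7/4)/5 = 0.3500 s
reaction-phase robot travel = 1.7500·0.1200 = 0.2100 m
braking distance = 1.7500²/(2·5.0000) = 0.3063 m
human closes 0.8000·0.4700 = 0.3760 m
C+Z_d+Z_r = 0.0800+0.0000+0.0400 = 0.1200 m
S_min ≈ 0.2100+0.3063+0.3760+0.1200  ⇒  S_min = 4049/4000 m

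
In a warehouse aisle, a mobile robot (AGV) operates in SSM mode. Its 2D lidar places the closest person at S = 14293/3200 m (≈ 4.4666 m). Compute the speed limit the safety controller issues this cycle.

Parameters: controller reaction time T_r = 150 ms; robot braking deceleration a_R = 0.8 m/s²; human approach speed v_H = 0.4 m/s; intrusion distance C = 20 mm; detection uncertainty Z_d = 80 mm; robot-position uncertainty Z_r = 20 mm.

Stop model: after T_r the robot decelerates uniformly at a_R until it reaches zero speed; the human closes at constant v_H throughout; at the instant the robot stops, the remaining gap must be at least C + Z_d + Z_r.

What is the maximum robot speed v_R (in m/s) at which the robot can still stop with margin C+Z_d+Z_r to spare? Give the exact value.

v_R_max = 43/20 m/s = 2.1500 m/s

quadratic (5/8)·v² + (13/20)·v + (-13717/3200) = 0
  disc = (13/20)² − 4·(5/8)·(-13717/3200) = 71289/6400 ; √disc = 267/80
  v_R = (−(13/20) + 267/80) / (2·(5/8)) = 43/20 m/s
check:
T_s = v_R/a_R = (43/20)/(4/5) = 2.6875 s
robot covers v_R·T_r = 2.1500·0.1500 = 0.3225 m before braking
robot covers 2.1500·2.6875 − ½·0.8000·2.6875² = 2.8891 m while stopping
person approaches 0.4000·(0.1500+2.6875) = 1.1350 m
margins: 0.0200+0.0800+0.0200 = 0.1200 m
sum ≈ 0.3225+2.8891+1.1350+0.1200 ≈ 4.4666 m = S ✓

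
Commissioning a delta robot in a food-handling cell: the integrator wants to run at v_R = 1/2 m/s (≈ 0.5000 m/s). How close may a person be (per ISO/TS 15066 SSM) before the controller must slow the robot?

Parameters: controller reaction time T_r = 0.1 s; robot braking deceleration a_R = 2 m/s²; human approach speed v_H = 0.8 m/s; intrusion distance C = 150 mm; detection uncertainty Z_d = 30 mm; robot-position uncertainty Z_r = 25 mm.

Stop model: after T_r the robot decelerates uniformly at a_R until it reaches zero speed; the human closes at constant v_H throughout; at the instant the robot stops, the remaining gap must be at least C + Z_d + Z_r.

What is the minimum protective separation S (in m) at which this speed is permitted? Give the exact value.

stop time T_s = (1/2)/2 = 0.2500 s
robot in T_r: 0.5000·0.1000 = 0.0500 m
robot under decel: 0.5000²/(2·2.0000) = 0.0625 m
human over T_r+T_s: 0.8000·(0.1000+0.2500) = 0.2800 m
margins: 0.1500+0.0300+0.0250 = 0.2050 m
S_min ≈ 0.0500+0.0625+0.2800+0.2050  ⇒  S_min = 239/400 m

S_min = 239/400 m = 0.5975 m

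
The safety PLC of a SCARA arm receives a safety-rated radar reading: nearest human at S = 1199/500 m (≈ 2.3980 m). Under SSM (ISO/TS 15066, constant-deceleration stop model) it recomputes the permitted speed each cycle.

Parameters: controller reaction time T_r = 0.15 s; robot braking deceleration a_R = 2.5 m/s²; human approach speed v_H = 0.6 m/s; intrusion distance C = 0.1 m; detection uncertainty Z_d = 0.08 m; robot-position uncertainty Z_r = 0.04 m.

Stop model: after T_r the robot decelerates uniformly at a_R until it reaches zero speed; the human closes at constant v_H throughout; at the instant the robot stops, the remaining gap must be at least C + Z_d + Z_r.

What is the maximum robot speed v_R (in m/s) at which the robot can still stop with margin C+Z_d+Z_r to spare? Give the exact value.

v_R_max = 12/5 m/s = 2.4000 m/s

at the boundary: (1/5)·v² + (39/100)·v + (-261/125) = 0
  disc = (39/100)² − 4·(1/5)·(-261/125) = 729/400 ; √disc = 27/20
  v_R = (−(39/100) + 27/20) / (2·(1/5)) = 12/5 m/s
check:
braking lasts T_s = (12/5)/(5/2) = 0.9600 s
robot covers v_R·T_r = 2.4000·0.1500 = 0.3600 m before braking
robot under decel: 2.4000²/(2·2.5000) = 1.1520 m
human closes 0.6000·1.1100 = 0.6660 m
residual clearance needed = 0.1000+0.0800+0.0400 = 0.2200 m
sum ≈ 0.3600+1.1520+0.6660+0.2200 ≈ 2.3980 m = S ✓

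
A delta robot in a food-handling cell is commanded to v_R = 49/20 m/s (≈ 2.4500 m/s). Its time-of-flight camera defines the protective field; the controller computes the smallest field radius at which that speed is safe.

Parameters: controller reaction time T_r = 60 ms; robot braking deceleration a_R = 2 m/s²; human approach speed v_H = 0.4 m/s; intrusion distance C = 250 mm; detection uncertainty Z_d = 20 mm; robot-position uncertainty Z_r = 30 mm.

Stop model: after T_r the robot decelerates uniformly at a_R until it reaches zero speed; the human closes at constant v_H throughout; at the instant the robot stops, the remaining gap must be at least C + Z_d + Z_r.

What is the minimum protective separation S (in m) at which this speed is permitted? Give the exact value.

T_s = v_R/a_R = (49/20)/2 = 1.2250 s
robot in T_r: 2.4500·0.0600 = 0.1470 m
robot under decel: 2.4500²/(2·2.0000) = 1.5006 m
human closes 0.4000·1.2850 = 0.5140 m
C+Z_d+Z_r = 0.2500+0.0200+0.0300 = 0.3000 m
S_min ≈ 0.1470+1.5006+0.5140+0.3000  ⇒  S_min = 19693/8000 m

S_min = 19693/8000 m = 2.4616 m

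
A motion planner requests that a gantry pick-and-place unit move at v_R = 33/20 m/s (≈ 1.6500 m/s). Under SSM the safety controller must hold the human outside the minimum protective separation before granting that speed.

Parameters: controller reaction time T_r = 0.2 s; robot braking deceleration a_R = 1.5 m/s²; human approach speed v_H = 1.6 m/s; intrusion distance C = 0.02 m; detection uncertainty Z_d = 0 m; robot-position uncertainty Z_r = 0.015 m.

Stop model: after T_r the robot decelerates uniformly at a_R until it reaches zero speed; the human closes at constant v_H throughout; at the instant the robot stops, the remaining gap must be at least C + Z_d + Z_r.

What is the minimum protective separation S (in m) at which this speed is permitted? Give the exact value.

braking lasts T_s = (33/20)/(3/2) = 1.1000 s
reaction-phase robot travel = 1.6500·0.2000 = 0.3300 m
robot under decel: 1.6500²/(2·1.5000) = 0.9075 m
person approaches 1.6000·(0.2000+1.1000) = 2.0800 m
residual clearance needed = 0.0200+0.0000+0.0150 = 0.0350 m
S_min ≈ 0.3300+0.9075+2.0800+0.0350  ⇒  S_min = 1341/400 m

S_min = 1341/400 m = 3.3525 m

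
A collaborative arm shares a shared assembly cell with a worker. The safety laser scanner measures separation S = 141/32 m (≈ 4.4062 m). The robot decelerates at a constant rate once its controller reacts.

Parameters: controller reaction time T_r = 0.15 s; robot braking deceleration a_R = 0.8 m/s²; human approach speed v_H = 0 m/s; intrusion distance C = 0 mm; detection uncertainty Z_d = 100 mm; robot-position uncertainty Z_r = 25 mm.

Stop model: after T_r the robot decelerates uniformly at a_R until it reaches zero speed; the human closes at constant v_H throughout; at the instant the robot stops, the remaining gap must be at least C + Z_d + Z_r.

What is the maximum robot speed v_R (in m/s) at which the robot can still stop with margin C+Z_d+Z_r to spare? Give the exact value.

collect terms ⇒ (5/8)·v_R² + (3/20)·v_R + (-137/32) = 0
  disc = (3/20)² − 4·(5/8)·(-137/32) = 17161/1600 ; √disc = 131/40
  v_R = (−(3/20) + 131/40) / (2·(5/8)) = 5/2 m/s
check:
braking lasts T_s = (5/2)/(4/5) = 3.1250 s
reaction-phase robot travel = 2.5000·0.1500 = 0.3750 m
robot under decel: 2.5000²/(2·0.8000) = 3.9062 m
human over T_r+T_s: 0.0000·(0.1500+3.1250) = 0.0000 m
C+Z_d+Z_r = 0.0000+0.1000+0.0250 = 0.1250 m
sum ≈ 0.3750+3.9062+0.0000+0.1250 ≈ 4.4062 m = S ✓

v_R_max = 5/2 m/s = 2.5000 m/s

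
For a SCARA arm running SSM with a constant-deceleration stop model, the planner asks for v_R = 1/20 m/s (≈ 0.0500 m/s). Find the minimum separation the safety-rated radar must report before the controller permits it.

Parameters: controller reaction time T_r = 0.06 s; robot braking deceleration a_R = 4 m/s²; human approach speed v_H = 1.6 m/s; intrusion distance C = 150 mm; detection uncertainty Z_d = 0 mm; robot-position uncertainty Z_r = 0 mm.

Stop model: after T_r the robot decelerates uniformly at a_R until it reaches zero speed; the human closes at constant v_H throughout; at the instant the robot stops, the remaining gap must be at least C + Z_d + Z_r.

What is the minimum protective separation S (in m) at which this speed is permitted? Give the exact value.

S_min = 4309/16000 m = 0.2693 m

T_s = v_R/a_R = (1/20)/4 = 0.0125 s
reaction-phase robot travel = 0.0500·0.0600 = 0.0030 m
robot under decel: 0.0500²/(2·4.0000) = 0.0003 m
person approaches 1.6000·(0.0600+0.0125) = 0.1160 m
residual clearance needed = 0.1500+0.0000+0.0000 = 0.1500 m
S_min ≈ 0.0030+0.0003+0.1160+0.1500  ⇒  S_min = 4309/16000 m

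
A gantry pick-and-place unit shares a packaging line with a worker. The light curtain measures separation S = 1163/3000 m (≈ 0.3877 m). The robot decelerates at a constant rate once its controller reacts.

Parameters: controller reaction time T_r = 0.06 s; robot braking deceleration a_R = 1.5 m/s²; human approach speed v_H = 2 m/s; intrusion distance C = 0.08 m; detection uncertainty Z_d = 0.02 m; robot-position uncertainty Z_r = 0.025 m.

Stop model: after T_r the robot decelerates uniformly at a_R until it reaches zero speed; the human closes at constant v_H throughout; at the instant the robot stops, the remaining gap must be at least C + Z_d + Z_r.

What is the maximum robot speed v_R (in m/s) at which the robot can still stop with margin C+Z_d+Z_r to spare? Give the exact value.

v_R_max = 1/10 m/s = 0.1000 m/s

quadratic (1/3)·v² + (209/150)·v + (-107/750) = 0
  disc = (209/150)² − 4·(1/3)·(-107/750) = 5329/2500 ; √disc = 73/50
  v_R = (−(209/150) + 73/50) / (2·(1/3)) = 1/10 m/s
check:
T_s = v_R/a_R = (1/10)/(3/2) = 0.0667 s
robot covers v_R·T_r = 0.1000·0.0600 = 0.0060 m before braking
robot covers 0.1000·0.0667 − ½·1.5000·0.0667² = 0.0033 m while stopping
person approaches 2.0000·(0.0600+0.0667) = 0.2533 m
residual clearance needed = 0.0800+0.0200+0.0250 = 0.1250 m
sum ≈ 0.0060+0.0033+0.2533+0.1250 ≈ 0.3877 m = S ✓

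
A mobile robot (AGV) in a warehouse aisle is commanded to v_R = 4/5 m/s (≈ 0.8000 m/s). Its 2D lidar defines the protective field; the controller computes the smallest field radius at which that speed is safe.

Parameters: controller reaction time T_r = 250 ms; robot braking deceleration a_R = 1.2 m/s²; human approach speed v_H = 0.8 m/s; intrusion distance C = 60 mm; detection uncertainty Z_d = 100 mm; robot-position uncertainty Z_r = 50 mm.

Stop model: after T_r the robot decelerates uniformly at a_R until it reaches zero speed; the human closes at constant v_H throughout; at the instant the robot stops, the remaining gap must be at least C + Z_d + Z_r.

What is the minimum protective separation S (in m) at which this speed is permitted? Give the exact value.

T_s = v_R/a_R = (4/5)/(6/5) = 0.6667 s
robot in T_r: 0.8000·0.2500 = 0.2000 m
robot under decel: 0.8000²/(2·1.2000) = 0.2667 m
person approaches 0.8000·(0.2500+0.6667) = 0.7333 m
C+Z_d+Z_r = 0.0600+0.1000+0.0500 = 0.2100 m
S_min ≈ 0.2000+0.2667+0.7333+0.2100  ⇒  S_min = 141/100 m

S_min = 141/100 m = 1.4100 m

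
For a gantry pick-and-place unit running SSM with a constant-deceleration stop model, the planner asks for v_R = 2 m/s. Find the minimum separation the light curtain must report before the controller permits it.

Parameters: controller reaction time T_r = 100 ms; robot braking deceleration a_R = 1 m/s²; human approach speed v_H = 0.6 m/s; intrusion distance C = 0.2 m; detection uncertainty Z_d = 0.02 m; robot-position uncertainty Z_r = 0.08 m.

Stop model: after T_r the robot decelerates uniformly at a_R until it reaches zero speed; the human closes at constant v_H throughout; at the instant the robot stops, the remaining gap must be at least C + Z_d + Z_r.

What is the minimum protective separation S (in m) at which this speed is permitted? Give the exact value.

S_min = 94/25 m = 3.7600 m

braking lasts T_s = 2/1 = 2.0000 s
robot in T_r: 2.0000·0.1000 = 0.2000 m
robot under decel: 2.0000²/(2·1.0000) = 2.0000 m
human over T_r+T_s: 0.6000·(0.1000+2.0000) = 1.2600 m
margins: 0.2000+0.0200+0.0800 = 0.3000 m
S_min ≈ 0.2000+2.0000+1.2600+0.3000  ⇒  S_min = 94/25 m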